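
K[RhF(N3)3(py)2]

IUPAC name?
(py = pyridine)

potassium triazidofluorobis(pyridine)rhodate(III)

The 1 potassium counter-ion carries a total charge of +1, so each complex ion is 1−.
Ligand charges: 3×azido (-1 each), 1×fluoro (-1 each), 2×pyridine (neutral); total -4. So Rh + (-4) = 1−, giving Rh = +3.
The complex ion is anionic, so rhodium takes the -ate form rhodate(III).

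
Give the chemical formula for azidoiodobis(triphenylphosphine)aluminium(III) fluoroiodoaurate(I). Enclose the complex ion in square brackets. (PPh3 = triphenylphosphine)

Cation [Al…]: ligand charges -2, Al(III) ⇒ ion charge 1+.
Anion [Au…]: ligand charges -2, Au(I) ⇒ ion charge 1−.

[AlI(N3)(PPh3)2][AuFI]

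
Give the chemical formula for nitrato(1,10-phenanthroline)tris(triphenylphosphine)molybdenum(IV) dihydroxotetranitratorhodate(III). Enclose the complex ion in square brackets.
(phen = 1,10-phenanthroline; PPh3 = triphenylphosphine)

[Mo(NO3)(phen)(PPh3)3][Rh(NO3)4(OH)2]

Cation [Mo…]: ligand charges -1, Mo(IV) ⇒ ion charge 3+.
Anion [Rh…]: ligand charges -6, Rh(III) ⇒ ion charge 3−.
One 3+ cation balances one 3− anion.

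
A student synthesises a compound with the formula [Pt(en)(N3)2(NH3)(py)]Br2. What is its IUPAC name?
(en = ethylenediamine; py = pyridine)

amminediazido(ethylenediamine)(pyridine)platinum(IV) bromide

The 2 bromide counter-ions carry a total charge of -2, so each complex ion is 2+.
Ligand charges: 1×ethylenediamine (neutral), 2×azido (-1 each), 1×pyridine (neutral), 1×ammine (neutral); total -2. So Pt + (-2) = 2+, giving Pt = +4.
Ligands are named alphabetically: ammine before azido before ethylenediamine before pyridine.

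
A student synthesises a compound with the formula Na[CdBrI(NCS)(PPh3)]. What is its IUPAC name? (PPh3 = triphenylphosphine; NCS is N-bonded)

The 1 sodium counter-ion carries a total charge of +1, so each complex ion is 1−.
Ligand charges: 1×iodo (-1 each), 1×bromo (-1 each), 1×triphenylphosphine (neutral), 1×isothiocyanato (-1 each); total -3. So Cd + (-3) = 1−, giving Cd = +2.
The complex ion is anionic, so cadmium takes the -ate form cadmate(II).

sodium bromoiodoisothiocyanato(triphenylphosphine)cadmate(II)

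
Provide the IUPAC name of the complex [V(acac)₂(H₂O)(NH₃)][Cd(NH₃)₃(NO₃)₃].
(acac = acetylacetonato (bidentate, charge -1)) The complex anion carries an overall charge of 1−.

bis(acetylacetonato)ammineaquavanadium(III) triamminetrinitratocadmate(II)

Both ions are complex: the cation is named first with the plain metal name, the anion second with the -ate form; each ion's ligands are alphabetised independently.
The complex anion is given as 1−; its ligand charges sum to -3, so Cd = +2.
A 1:1 salt means the cation carries the equal and opposite charge, 1+.
Cation: ligand charges sum to -2; for the ion to be 1+, V = +3.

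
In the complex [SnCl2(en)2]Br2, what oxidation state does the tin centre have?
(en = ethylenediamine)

2 bromide outside the brackets (-1 each) → the complex ion is 2+.
Ligand charges: 2×Cl = -2; 2×en neutral; sum -2.
Sn + (-2) = 2+ ⇒ Sn is +4.

+4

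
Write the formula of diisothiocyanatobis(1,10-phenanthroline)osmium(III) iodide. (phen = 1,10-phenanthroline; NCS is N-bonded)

[Os(NCS)2(phen)2]I

Ligands: 2 1,10-phenanthroline (phen, neutral), 2 isothiocyanato (NCS, -1). Ligand charge sum = -2.
With Os in oxidation state +3, the complex ion is [Os...]^1+.
Charge balance with iodide (-1) requires 1 complex ion per 1 iodide.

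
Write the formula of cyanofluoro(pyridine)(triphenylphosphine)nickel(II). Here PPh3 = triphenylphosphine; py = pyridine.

[Ni(CN)F(PPh3)(py)]

Ligands: 1 cyano (CN, -1), 1 triphenylphosphine (PPh3, neutral), 1 pyridine (py, neutral), 1 fluoro (F, -1). Ligand charge sum = -2.
With Ni in oxidation state +2, the complex ion is [Ni...].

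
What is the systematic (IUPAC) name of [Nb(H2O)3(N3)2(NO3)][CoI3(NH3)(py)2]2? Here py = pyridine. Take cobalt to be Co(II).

Co is given as +2; the anion's ligand charges sum to -3, so the complex anion is 1−.
With 2 anions per cation, the cation must be 2×1 = 2+.
Cation: ligand charges sum to -3; for the ion to be 2+, Nb = +5.

triaquadiazidonitratoniobium(V) amminetriiodobis(pyridine)cobaltate(II)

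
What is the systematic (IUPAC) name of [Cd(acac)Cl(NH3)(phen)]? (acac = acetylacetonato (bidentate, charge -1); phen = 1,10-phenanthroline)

(acetylacetonato)amminechloro(1,10-phenanthroline)cadmium(II)

There is no counter-ion, so the complex is neutral overall.
Ligand charges: 1×acetylacetonato (-1 each), 1×ammine (neutral), 1×chloro (-1 each), 1×1,10-phenanthroline (neutral); total -2. So Cd + (-2) = 0, giving Cd = +2.
Ligands are named alphabetically: acetylacetonato before ammine before chloro before phenanthroline.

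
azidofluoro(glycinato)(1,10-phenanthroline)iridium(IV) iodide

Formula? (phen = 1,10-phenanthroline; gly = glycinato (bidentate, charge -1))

[IrF(gly)(N3)(phen)]I

Ligands: 1 fluoro (F, -1), 1 azido (N3, -1), 1 1,10-phenanthroline (phen, neutral), 1 glycinato (gly, -1). Ligand charge sum = -3.
Charge balance with iodide (-1) requires 1 complex ion per 1 iodide.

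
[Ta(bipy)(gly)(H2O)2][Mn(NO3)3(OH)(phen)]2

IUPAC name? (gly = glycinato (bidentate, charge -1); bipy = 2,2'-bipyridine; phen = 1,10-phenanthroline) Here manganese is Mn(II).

Both ions are complex: the cation is named first with the plain metal name, the anion second with the -ate form; each ion's ligands are alphabetised independently.
Mn is given as +2; the anion's ligand charges sum to -4, so the complex anion is 2−.
With 2 anions per cation, the cation must be 2×2 = 4+.
Cation: ligand charges sum to -1; for the ion to be 4+, Ta = +5.

diaqua(2,2'-bipyridine)(glycinato)tantalum(V) hydroxotrinitrato(1,10-phenanthroline)manganate(II)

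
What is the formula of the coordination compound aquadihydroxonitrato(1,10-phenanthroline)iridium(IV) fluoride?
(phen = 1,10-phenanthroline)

[Ir(H2O)(NO3)(OH)2(phen)]F

Ligands: 2 hydroxo (OH, -1), 1 1,10-phenanthroline (phen, neutral), 1 aqua (H2O, neutral), 1 nitrato (NO3, -1). Ligand charge sum = -3.
With Ir in oxidation state +4, the complex ion is [Ir...]^1+.
Charge balance with fluoride (-1) requires 1 complex ion per 1 fluoride.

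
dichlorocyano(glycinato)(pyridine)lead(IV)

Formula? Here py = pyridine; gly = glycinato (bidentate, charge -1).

Ligands: 1 cyano (CN, -1), 1 pyridine (py, neutral), 2 chloro (Cl, -1), 1 glycinato (gly, -1). Ligand charge sum = -4.
With Pb in oxidation state +4, the complex ion is [Pb...].

[PbCl2(CN)(gly)(py)]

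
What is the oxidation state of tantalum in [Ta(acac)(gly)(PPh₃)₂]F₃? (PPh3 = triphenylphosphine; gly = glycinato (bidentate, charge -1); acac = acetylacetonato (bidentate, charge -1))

+5

3 fluoride outside the brackets (-1 each) → the complex ion is 3+.
Ligand charges: 2×PPh3 neutral; 1×gly = -1; 1×acac = -1; sum -2.
Ta + (-2) = 3+ ⇒ Ta is +5.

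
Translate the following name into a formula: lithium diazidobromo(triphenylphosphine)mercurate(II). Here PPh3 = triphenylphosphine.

Li[HgBr(N3)2(PPh3)]

Ligands: 2 azido (N3, -1), 1 bromo (Br, -1), 1 triphenylphosphine (PPh3, neutral). Ligand charge sum = -3.
With Hg in oxidation state +2, the complex ion is [Hg...]^1−.
Charge balance with lithium (+1) requires 1 complex ion per 1 lithium.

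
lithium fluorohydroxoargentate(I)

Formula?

Li[AgF(OH)]

Ligands: 1 hydroxo (OH, -1), 1 fluoro (F, -1). Ligand charge sum = -2.
With Ag in oxidation state +1, the complex ion is [Ag...]^1−.
Charge balance with lithium (+1) requires 1 complex ion per 1 lithium.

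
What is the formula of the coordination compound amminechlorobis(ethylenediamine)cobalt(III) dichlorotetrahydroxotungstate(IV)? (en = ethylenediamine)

Cation [Co…]: ligand charges -1, Co(III) ⇒ ion charge 2+.
Anion [W…]: ligand charges -6, W(IV) ⇒ ion charge 2−.
One 2+ cation balances one 2− anion.

[CoCl(en)2(NH3)][WCl2(OH)4]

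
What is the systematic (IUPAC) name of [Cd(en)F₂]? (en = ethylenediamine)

There is no counter-ion, so the complex is neutral overall.
Ligand charges: 1×ethylenediamine (neutral), 2×fluoro (-1 each); total -2. So Cd + (-2) = 0, giving Cd = +2.
Ligands are named alphabetically: ethylenediamine before fluoro.

(ethylenediamine)difluorocadmium(II)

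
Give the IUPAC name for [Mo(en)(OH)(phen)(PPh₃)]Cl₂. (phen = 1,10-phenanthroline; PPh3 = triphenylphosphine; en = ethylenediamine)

The 2 chloride counter-ions carry a total charge of -2, so each complex ion is 2+.
Ligand charges: 1×1,10-phenanthroline (neutral), 1×triphenylphosphine (neutral), 1×hydroxo (-1 each), 1×ethylenediamine (neutral); total -1. So Mo + (-1) = 2+, giving Mo = +3.
Ligands are named alphabetically: ethylenediamine before hydroxo before phenanthroline before triphenylphosphine.

(ethylenediamine)hydroxo(1,10-phenanthroline)(triphenylphosphine)molybdenum(III) chloride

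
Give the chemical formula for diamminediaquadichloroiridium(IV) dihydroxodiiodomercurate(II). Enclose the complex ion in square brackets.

[IrCl2(H2O)2(NH3)2][HgI2(OH)2]

Cation [Ir…]: ligand charges -2, Ir(IV) ⇒ ion charge 2+.
Anion [Hg…]: ligand charges -4, Hg(II) ⇒ ion charge 2−.
One 2+ cation balances one 2− anion.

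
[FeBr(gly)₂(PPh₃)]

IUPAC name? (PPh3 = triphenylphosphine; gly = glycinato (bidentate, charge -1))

bromobis(glycinato)(triphenylphosphine)iron(III)

There is no counter-ion, so the complex is neutral overall.
Ligand charges: 1×triphenylphosphine (neutral), 1×bromo (-1 each), 2×glycinato (-1 each); total -3. So Fe + (-3) = 0, giving Fe = +3.
Ligands are named alphabetically: bromo before glycinato before triphenylphosphine.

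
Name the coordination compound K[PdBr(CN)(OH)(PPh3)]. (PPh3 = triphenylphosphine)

The 1 potassium counter-ion carries a total charge of +1, so each complex ion is 1−.
Ligand charges: 1×cyano (-1 each), 1×triphenylphosphine (neutral), 1×bromo (-1 each), 1×hydroxo (-1 each); total -3. So Pd + (-3) = 1−, giving Pd = +2.
Ligands are named alphabetically: bromo before cyano before hydroxo before triphenylphosphine.
The complex ion is anionic, so palladium takes the -ate form palladate(II).

potassium bromocyanohydroxo(triphenylphosphine)palladate(II)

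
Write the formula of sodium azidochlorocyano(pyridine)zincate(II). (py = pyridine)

Na[ZnCl(CN)(N3)(py)]

Ligands: 1 azido (N3, -1), 1 cyano (CN, -1), 1 chloro (Cl, -1), 1 pyridine (py, neutral). Ligand charge sum = -3.
Charge balance with sodium (+1) requires 1 complex ion per 1 sodium.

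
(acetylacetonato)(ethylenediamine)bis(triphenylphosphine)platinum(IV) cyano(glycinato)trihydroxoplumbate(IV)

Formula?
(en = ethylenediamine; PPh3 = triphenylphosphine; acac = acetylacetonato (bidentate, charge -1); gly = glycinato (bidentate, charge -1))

Cation [Pt…]: ligand charges -1, Pt(IV) ⇒ ion charge 3+.
Anion [Pb…]: ligand charges -5, Pb(IV) ⇒ ion charge 1−.
One 3+ cation requires 3 of the 1− anion.

[Pt(acac)(en)(PPh3)2][Pb(CN)(gly)(OH)3]3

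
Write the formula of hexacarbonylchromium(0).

[Cr(CO)6]

Ligands: 6 carbonyl (CO, neutral). Ligand charge sum = 0.
With Cr in oxidation state 0, the complex ion is [Cr...].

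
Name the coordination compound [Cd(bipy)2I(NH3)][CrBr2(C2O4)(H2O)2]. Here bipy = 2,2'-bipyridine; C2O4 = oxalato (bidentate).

Both ions are complex: the cation is named first with the plain metal name, the anion second with the -ate form; each ion's ligands are alphabetised independently.
Cadmium is always +2 in its complexes; the cation's ligand charges sum to -1, so the complex cation is 1+.
A 1:1 salt means the anion carries the equal and opposite charge, 1−.
Anion: ligand charges sum to -4; for the ion to be 1−, Cr = +3.

amminebis(2,2'-bipyridine)iodocadmium(II) diaquadibromooxalatochromate(III)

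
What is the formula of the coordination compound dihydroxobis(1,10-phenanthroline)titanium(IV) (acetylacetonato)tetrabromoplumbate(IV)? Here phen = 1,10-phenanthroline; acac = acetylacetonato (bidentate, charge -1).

[Ti(OH)2(phen)2][Pb(acac)Br4]2

Cation [Ti…]: ligand charges -2, Ti(IV) ⇒ ion charge 2+.
Anion [Pb…]: ligand charges -5, Pb(IV) ⇒ ion charge 1−.
One 2+ cation requires 2 of the 1− anion.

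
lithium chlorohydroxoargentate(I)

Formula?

Li[AgCl(OH)]

Ligands: 1 hydroxo (OH, -1), 1 chloro (Cl, -1). Ligand charge sum = -2.
Charge balance with lithium (+1) requires 1 complex ion per 1 lithium.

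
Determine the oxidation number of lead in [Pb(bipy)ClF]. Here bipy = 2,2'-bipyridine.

+2

No counter-ion: the bracketed complex is neutral.
Ligand charges: 1×F = -1; 1×Cl = -1; 1×bipy neutral; sum -2.
Pb + (-2) = 0 ⇒ Pb is +2.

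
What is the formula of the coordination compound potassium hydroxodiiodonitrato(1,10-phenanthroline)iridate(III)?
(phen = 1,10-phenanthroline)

K[IrI2(NO3)(OH)(phen)]

Ligands: 2 iodo (I, -1), 1 1,10-phenanthroline (phen, neutral), 1 hydroxo (OH, -1), 1 nitrato (NO3, -1). Ligand charge sum = -4.
Charge balance with potassium (+1) requires 1 complex ion per 1 potassium.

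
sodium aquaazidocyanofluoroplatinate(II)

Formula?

Ligands: 1 fluoro (F, -1), 1 aqua (H2O, neutral), 1 azido (N3, -1), 1 cyano (CN, -1). Ligand charge sum = -3.
Charge balance with sodium (+1) requires 1 complex ion per 1 sodium.

Na[Pt(CN)F(H2O)(N3)]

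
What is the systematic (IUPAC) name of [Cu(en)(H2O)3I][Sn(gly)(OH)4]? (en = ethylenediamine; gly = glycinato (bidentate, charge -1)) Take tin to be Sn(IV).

Both ions are complex: the cation is named first with the plain metal name, the anion second with the -ate form; each ion's ligands are alphabetised independently.
Sn is given as +4; the anion's ligand charges sum to -5, so the complex anion is 1−.
A 1:1 salt means the cation carries the equal and opposite charge, 1+.
Cation: ligand charges sum to -1; for the ion to be 1+, Cu = +2.

triaqua(ethylenediamine)iodocopper(II) (glycinato)tetrahydroxostannate(IV)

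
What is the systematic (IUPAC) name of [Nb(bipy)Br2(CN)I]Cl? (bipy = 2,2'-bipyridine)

The 1 chloride counter-ion carries a total charge of -1, so each complex ion is 1+.
Ligand charges: 1×2,2'-bipyridine (neutral), 1×iodo (-1 each), 2×bromo (-1 each), 1×cyano (-1 each); total -4. So Nb + (-4) = 1+, giving Nb = +5.
Ligands are named alphabetically: bipyridine before bromo before cyano before iodo.

(2,2'-bipyridine)dibromocyanoiodoniobium(V) chloride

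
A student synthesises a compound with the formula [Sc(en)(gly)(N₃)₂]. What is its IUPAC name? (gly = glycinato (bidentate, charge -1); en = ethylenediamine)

There is no counter-ion, so the complex is neutral overall.
Ligand charges: 1×glycinato (-1 each), 2×azido (-1 each), 1×ethylenediamine (neutral); total -3. So Sc + (-3) = 0, giving Sc = +3.
Ligands are named alphabetically: azido before ethylenediamine before glycinato.

diazido(ethylenediamine)(glycinato)scandium(III)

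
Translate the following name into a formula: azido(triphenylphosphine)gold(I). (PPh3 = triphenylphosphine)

[Au(N3)(PPh3)]

Ligands: 1 azido (N3, -1), 1 triphenylphosphine (PPh3, neutral). Ligand charge sum = -1.
With Au in oxidation state +1, the complex ion is [Au...].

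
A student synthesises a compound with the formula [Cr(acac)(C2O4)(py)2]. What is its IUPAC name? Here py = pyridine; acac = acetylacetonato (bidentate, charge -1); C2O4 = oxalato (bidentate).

There is no counter-ion, so the complex is neutral overall.
Ligand charges: 2×pyridine (neutral), 1×acetylacetonato (-1 each), 1×oxalato (-2 each); total -3. So Cr + (-3) = 0, giving Cr = +3.
Ligands are named alphabetically: acetylacetonato before oxalato before pyridine.

(acetylacetonato)oxalatobis(pyridine)chromium(III)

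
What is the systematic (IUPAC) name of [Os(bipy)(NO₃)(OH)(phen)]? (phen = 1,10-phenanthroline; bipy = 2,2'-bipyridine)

There is no counter-ion, so the complex is neutral overall.
Ligand charges: 1×1,10-phenanthroline (neutral), 1×nitrato (-1 each), 1×2,2'-bipyridine (neutral), 1×hydroxo (-1 each); total -2. So Os + (-2) = 0, giving Os = +2.
Ligands are named alphabetically: bipyridine before hydroxo before nitrato before phenanthroline.

(2,2'-bipyridine)hydroxonitrato(1,10-phenanthroline)osmium(II)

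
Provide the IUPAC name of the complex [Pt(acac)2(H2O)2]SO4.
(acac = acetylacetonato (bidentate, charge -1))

bis(acetylacetonato)diaquaplatinum(IV) sulfate

The 1 sulfate counter-ion carries a total charge of -2, so each complex ion is 2+.
Ligand charges: 2×aqua (neutral), 2×acetylacetonato (-1 each); total -2. So Pt + (-2) = 2+, giving Pt = +4.
Ligands are named alphabetically: acetylacetonato before aqua.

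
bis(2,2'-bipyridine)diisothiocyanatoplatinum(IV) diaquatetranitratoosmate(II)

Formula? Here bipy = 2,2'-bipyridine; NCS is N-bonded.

[Pt(bipy)2(NCS)2][Os(H2O)2(NO3)4]

Cation [Pt…]: ligand charges -2, Pt(IV) ⇒ ion charge 2+.
Anion [Os…]: ligand charges -4, Os(II) ⇒ ion charge 2−.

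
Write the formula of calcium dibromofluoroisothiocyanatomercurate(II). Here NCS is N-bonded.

Ligands: 1 isothiocyanato (NCS, -1), 2 bromo (Br, -1), 1 fluoro (F, -1). Ligand charge sum = -4.
Charge balance with calcium (+2) requires 1 complex ion per 1 calcium.

Ca[HgBr2F(NCS)]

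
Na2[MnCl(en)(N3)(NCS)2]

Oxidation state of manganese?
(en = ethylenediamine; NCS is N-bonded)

2 sodium outside the brackets (+1 each) → the complex ion is 2−.
Ligand charges: 1×N3 = -1; 1×Cl = -1; 1×en neutral; 2×NCS = -2; sum -4.
Mn + (-4) = 2− ⇒ Mn is +2.

+2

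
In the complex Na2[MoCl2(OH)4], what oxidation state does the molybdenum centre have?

+4

2 sodium outside the brackets (+1 each) → the complex ion is 2−.
Ligand charges: 2×Cl = -2; 4×OH = -4; sum -6.
Mo + (-6) = 2− ⇒ Mo is +4.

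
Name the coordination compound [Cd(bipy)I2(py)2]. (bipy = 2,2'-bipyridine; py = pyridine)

(2,2'-bipyridine)diiodobis(pyridine)cadmium(II)

There is no counter-ion, so the complex is neutral overall.
Ligand charges: 1×2,2'-bipyridine (neutral), 2×iodo (-1 each), 2×pyridine (neutral); total -2. So Cd + (-2) = 0, giving Cd = +2.
Ligands are named alphabetically: bipyridine before iodo before pyridine.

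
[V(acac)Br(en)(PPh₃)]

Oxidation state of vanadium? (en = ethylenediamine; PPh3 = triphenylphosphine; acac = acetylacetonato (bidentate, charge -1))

+2

No counter-ion: the bracketed complex is neutral.
Ligand charges: 1×en neutral; 1×PPh3 neutral; 1×acac = -1; 1×Br = -1; sum -2.
V + (-2) = 0 ⇒ V is +2.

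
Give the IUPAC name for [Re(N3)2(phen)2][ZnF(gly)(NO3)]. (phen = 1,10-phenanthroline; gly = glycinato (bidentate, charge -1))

diazidobis(1,10-phenanthroline)rhenium(III) fluoro(glycinato)nitratozincate(II)

Both ions are complex: the cation is named first with the plain metal name, the anion second with the -ate form; each ion's ligands are alphabetised independently.
Zinc is always +2 in its complexes; the anion's ligand charges sum to -3, so the complex anion is 1−.
A 1:1 salt means the cation carries the equal and opposite charge, 1+.
Cation: ligand charges sum to -2; for the ion to be 1+, Re = +3.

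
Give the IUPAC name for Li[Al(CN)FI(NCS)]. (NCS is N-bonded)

The 1 lithium counter-ion carries a total charge of +1, so each complex ion is 1−.
Ligand charges: 1×fluoro (-1 each), 1×isothiocyanato (-1 each), 1×iodo (-1 each), 1×cyano (-1 each); total -4. So Al + (-4) = 1−, giving Al = +3.
Ligands are named alphabetically: cyano before fluoro before iodo before isothiocyanato.
The complex ion is anionic, so aluminium takes the -ate form aluminate(III).

lithium cyanofluoroiodoisothiocyanatoaluminate(III)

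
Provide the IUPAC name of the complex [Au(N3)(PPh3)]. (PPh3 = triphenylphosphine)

azido(triphenylphosphine)gold(I)

There is no counter-ion, so the complex is neutral overall.
Ligand charges: 1×azido (-1 each), 1×triphenylphosphine (neutral); total -1. So Au + (-1) = 0, giving Au = +1.
Ligands are named alphabetically: azido before triphenylphosphine.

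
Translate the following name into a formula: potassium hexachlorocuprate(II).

Ligands: 6 chloro (Cl, -1). Ligand charge sum = -6.
With Cu in oxidation state +2, the complex ion is [Cu...]^4−.
Charge balance with potassium (+1) requires 1 complex ion per 4 potassium.

K4[CuCl6]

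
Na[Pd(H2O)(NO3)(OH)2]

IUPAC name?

sodium aquadihydroxonitratopalladate(II)

The 1 sodium counter-ion carries a total charge of +1, so each complex ion is 1−.
Ligand charges: 1×nitrato (-1 each), 1×aqua (neutral), 2×hydroxo (-1 each); total -3. So Pd + (-3) = 1−, giving Pd = +2.
Ligands are named alphabetically: aqua before hydroxo before nitrato.
The complex ion is anionic, so palladium takes the -ate form palladate(II).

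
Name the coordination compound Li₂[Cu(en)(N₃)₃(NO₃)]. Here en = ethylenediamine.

The 2 lithium counter-ions carry a total charge of +2, so each complex ion is 2−.
Ligand charges: 1×ethylenediamine (neutral), 3×azido (-1 each), 1×nitrato (-1 each); total -4. So Cu + (-4) = 2−, giving Cu = +2.
The complex ion is anionic, so copper takes the -ate form cuprate(II).

lithium triazido(ethylenediamine)nitratocuprate(II)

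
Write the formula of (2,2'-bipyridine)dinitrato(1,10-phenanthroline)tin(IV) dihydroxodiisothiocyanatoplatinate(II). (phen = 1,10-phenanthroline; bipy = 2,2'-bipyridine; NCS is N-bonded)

[Sn(bipy)(NO3)2(phen)][Pt(NCS)2(OH)2]

Cation [Sn…]: ligand charges -2, Sn(IV) ⇒ ion charge 2+.
Anion [Pt…]: ligand charges -4, Pt(II) ⇒ ion charge 2−.
One 2+ cation balances one 2− anion.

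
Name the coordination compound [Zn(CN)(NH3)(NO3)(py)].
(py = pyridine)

There is no counter-ion, so the complex is neutral overall.
Ligand charges: 1×nitrato (-1 each), 1×ammine (neutral), 1×pyridine (neutral), 1×cyano (-1 each); total -2. So Zn + (-2) = 0, giving Zn = +2.
Ligands are named alphabetically: ammine before cyano before nitrato before pyridine.

amminecyanonitrato(pyridine)zinc(II)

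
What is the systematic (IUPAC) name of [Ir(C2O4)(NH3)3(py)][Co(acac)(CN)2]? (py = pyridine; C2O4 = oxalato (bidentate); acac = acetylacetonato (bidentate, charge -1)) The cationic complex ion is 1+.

triammineoxalato(pyridine)iridium(III) (acetylacetonato)dicyanocobaltate(II)

The complex cation is given as 1+; its ligand charges sum to -2, so Ir = +3.
A 1:1 salt means the anion carries the equal and opposite charge, 1−.
Anion: ligand charges sum to -3; for the ion to be 1−, Co = +2.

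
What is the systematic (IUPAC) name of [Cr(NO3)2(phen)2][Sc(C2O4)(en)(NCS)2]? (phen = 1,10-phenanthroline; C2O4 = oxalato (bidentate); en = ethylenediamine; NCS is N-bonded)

Scandium is always +3 in its complexes; the anion's ligand charges sum to -4, so the complex anion is 1−.
A 1:1 salt means the cation carries the equal and opposite charge, 1+.
Cation: ligand charges sum to -2; for the ion to be 1+, Cr = +3.

dinitratobis(1,10-phenanthroline)chromium(III) (ethylenediamine)diisothiocyanatooxalatoscandate(III)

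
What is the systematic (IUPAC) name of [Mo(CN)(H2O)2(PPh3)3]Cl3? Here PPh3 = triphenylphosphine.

The 3 chloride counter-ions carry a total charge of -3, so each complex ion is 3+.
Ligand charges: 2×aqua (neutral), 3×triphenylphosphine (neutral), 1×cyano (-1 each); total -1. So Mo + (-1) = 3+, giving Mo = +4.
Ligands are named alphabetically: aqua before cyano before triphenylphosphine.

diaquacyanotris(triphenylphosphine)molybdenum(IV) chloride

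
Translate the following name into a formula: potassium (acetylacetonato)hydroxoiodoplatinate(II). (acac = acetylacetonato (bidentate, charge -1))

K[Pt(acac)I(OH)]

Ligands: 1 acetylacetonato (acac, -1), 1 hydroxo (OH, -1), 1 iodo (I, -1). Ligand charge sum = -3.
With Pt in oxidation state +2, the complex ion is [Pt...]^1−.
Charge balance with potassium (+1) requires 1 complex ion per 1 potassium.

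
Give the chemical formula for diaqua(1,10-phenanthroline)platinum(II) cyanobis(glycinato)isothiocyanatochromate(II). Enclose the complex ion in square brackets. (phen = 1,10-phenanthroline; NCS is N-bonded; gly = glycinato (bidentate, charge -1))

[Pt(H2O)2(phen)][Cr(CN)(gly)2(NCS)]

Cation [Pt…]: ligand charges 0, Pt(II) ⇒ ion charge 2+.
Anion [Cr…]: ligand charges -4, Cr(II) ⇒ ion charge 2−.
One 2+ cation balances one 2− anion.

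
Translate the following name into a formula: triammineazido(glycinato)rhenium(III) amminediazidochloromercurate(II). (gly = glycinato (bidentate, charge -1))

Cation [Re…]: ligand charges -2, Re(III) ⇒ ion charge 1+.
Anion [Hg…]: ligand charges -3, Hg(II) ⇒ ion charge 1−.

[Re(gly)(N3)(NH3)3][HgCl(N3)2(NH3)]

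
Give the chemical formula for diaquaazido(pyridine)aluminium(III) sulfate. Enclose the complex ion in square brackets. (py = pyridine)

[Al(H2O)2(N3)(py)]SO4

Ligands: 1 pyridine (py, neutral), 1 azido (N3, -1), 2 aqua (H2O, neutral). Ligand charge sum = -1.
With Al in oxidation state +3, the complex ion is [Al...]^2+.
Charge balance with sulfate (-2) requires 1 complex ion per 1 sulfate.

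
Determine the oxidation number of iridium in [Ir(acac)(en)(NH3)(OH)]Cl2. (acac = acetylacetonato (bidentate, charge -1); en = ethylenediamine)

2 chloride outside the brackets (-1 each) → the complex ion is 2+.
Ligand charges: 1×OH = -1; 1×acac = -1; 1×en neutral; 1×NH3 neutral; sum -2.
Ir + (-2) = 2+ ⇒ Ir is +4.

+4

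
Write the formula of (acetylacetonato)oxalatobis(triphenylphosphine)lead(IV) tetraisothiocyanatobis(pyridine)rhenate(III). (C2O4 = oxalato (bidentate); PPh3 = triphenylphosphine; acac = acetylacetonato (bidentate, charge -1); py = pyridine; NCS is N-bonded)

Cation [Pb…]: ligand charges -3, Pb(IV) ⇒ ion charge 1+.
Anion [Re…]: ligand charges -4, Re(III) ⇒ ion charge 1−.
One 1+ cation balances one 1− anion.

[Pb(acac)(C2O4)(PPh3)2][Re(NCS)4(py)2]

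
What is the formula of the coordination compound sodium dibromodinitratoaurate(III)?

Ligands: 2 nitrato (NO3, -1), 2 bromo (Br, -1). Ligand charge sum = -4.
With Au in oxidation state +3, the complex ion is [Au...]^1−.
Charge balance with sodium (+1) requires 1 complex ion per 1 sodium.

Na[AuBr2(NO3)2]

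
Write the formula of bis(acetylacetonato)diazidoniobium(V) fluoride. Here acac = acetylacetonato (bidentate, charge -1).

[Nb(acac)2(N3)2]F

Ligands: 2 azido (N3, -1), 2 acetylacetonato (acac, -1). Ligand charge sum = -4.
Charge balance with fluoride (-1) requires 1 complex ion per 1 fluoride.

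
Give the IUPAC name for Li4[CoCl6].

lithium hexachlorocobaltate(II)

The 4 lithium counter-ions carry a total charge of +4, so each complex ion is 4−.
Ligand charges: 6×chloro (-1 each); total -6. So Co + (-6) = 4−, giving Co = +2.
The complex ion is anionic, so cobalt takes the -ate form cobaltate(II).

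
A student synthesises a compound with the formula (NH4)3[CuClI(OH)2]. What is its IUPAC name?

The 3 ammonium counter-ions carry a total charge of +3, so each complex ion is 3−.
Ligand charges: 2×hydroxo (-1 each), 1×iodo (-1 each), 1×chloro (-1 each); total -4. So Cu + (-4) = 3−, giving Cu = +1.
Ligands are named alphabetically: chloro before hydroxo before iodo.
The complex ion is anionic, so copper takes the -ate form cuprate(I).

ammonium chlorodihydroxoiodocuprate(I)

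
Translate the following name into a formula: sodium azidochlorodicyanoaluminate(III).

Ligands: 2 cyano (CN, -1), 1 chloro (Cl, -1), 1 azido (N3, -1). Ligand charge sum = -4.
With Al in oxidation state +3, the complex ion is [Al...]^1−.
Charge balance with sodium (+1) requires 1 complex ion per 1 sodium.

Na[AlCl(CN)2(N3)]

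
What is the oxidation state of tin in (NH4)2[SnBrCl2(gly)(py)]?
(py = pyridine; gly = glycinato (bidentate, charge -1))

2 ammonium outside the brackets (+1 each) → the complex ion is 2−.
Ligand charges: 1×py neutral; 2×Cl = -2; 1×Br = -1; 1×gly = -1; sum -4.
Sn + (-4) = 2− ⇒ Sn is +2.

+2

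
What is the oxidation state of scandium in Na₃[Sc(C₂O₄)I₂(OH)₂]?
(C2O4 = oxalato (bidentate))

3 sodium outside the brackets (+1 each) → the complex ion is 3−.
Ligand charges: 2×OH = -2; 2×I = -2; 1×C2O4 = -2; sum -6.
Sc + (-6) = 3− ⇒ Sc is +3.

+3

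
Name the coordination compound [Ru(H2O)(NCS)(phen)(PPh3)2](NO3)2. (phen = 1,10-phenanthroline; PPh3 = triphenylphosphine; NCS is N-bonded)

The 2 nitrate counter-ions carry a total charge of -2, so each complex ion is 2+.
Ligand charges: 1×1,10-phenanthroline (neutral), 2×triphenylphosphine (neutral), 1×aqua (neutral), 1×isothiocyanato (-1 each); total -1. So Ru + (-1) = 2+, giving Ru = +3.
Ligands are named alphabetically: aqua before isothiocyanato before phenanthroline before triphenylphosphine.

aquaisothiocyanato(1,10-phenanthroline)bis(triphenylphosphine)ruthenium(III) nitrate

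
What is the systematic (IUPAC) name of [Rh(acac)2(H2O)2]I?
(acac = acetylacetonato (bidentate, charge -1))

The 1 iodide counter-ion carries a total charge of -1, so each complex ion is 1+.
Ligand charges: 2×acetylacetonato (-1 each), 2×aqua (neutral); total -2. So Rh + (-2) = 1+, giving Rh = +3.
Ligands are named alphabetically: acetylacetonato before aqua.

bis(acetylacetonato)diaquarhodium(III) iodide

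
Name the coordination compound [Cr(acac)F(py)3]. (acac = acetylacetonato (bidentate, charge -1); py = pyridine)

There is no counter-ion, so the complex is neutral overall.
Ligand charges: 1×acetylacetonato (-1 each), 1×fluoro (-1 each), 3×pyridine (neutral); total -2. So Cr + (-2) = 0, giving Cr = +2.
Ligands are named alphabetically: acetylacetonato before fluoro before pyridine.

(acetylacetonato)fluorotris(pyridine)chromium(II)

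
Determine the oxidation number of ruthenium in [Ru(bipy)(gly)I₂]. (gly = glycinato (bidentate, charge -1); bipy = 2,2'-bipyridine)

No counter-ion: the bracketed complex is neutral.
Ligand charges: 1×gly = -1; 2×I = -2; 1×bipy neutral; sum -3.
Ru + (-3) = 0 ⇒ Ru is +3.

+3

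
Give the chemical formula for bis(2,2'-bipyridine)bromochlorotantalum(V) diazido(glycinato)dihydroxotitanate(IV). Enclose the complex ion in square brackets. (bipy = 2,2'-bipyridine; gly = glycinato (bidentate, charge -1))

[Ta(bipy)2BrCl][Ti(gly)(N3)2(OH)2]3

Cation [Ta…]: ligand charges -2, Ta(V) ⇒ ion charge 3+.
Anion [Ti…]: ligand charges -5, Ti(IV) ⇒ ion charge 1−.
One 3+ cation requires 3 of the 1− anion.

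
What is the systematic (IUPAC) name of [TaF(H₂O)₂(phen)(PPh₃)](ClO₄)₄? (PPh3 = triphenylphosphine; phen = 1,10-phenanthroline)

diaquafluoro(1,10-phenanthroline)(triphenylphosphine)tantalum(V) perchlorate

The 4 perchlorate counter-ions carry a total charge of -4, so each complex ion is 4+.
Ligand charges: 1×triphenylphosphine (neutral), 1×fluoro (-1 each), 2×aqua (neutral), 1×1,10-phenanthroline (neutral); total -1. So Ta + (-1) = 4+, giving Ta = +5.
Ligands are named alphabetically: aqua before fluoro before phenanthroline before triphenylphosphine.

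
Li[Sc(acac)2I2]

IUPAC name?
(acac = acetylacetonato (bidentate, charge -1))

lithium bis(acetylacetonato)diiodoscandate(III)

The 1 lithium counter-ion carries a total charge of +1, so each complex ion is 1−.
Ligand charges: 2×acetylacetonato (-1 each), 2×iodo (-1 each); total -4. So Sc + (-4) = 1−, giving Sc = +3.
Ligands are named alphabetically: acetylacetonato before iodo.
The complex ion is anionic, so scandium takes the -ate form scandate(III).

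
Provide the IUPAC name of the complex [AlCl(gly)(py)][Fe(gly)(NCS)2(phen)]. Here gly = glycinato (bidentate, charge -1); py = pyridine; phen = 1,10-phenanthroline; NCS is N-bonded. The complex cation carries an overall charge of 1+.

Both ions are complex: the cation is named first with the plain metal name, the anion second with the -ate form; each ion's ligands are alphabetised independently.
The complex cation is given as 1+; its ligand charges sum to -2, so Al = +3.
A 1:1 salt means the anion carries the equal and opposite charge, 1−.
Anion: ligand charges sum to -3; for the ion to be 1−, Fe = +2.

chloro(glycinato)(pyridine)aluminium(III) (glycinato)diisothiocyanato(1,10-phenanthroline)ferrate(II)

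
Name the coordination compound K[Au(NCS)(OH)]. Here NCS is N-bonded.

The 1 potassium counter-ion carries a total charge of +1, so each complex ion is 1−.
Ligand charges: 1×isothiocyanato (-1 each), 1×hydroxo (-1 each); total -2. So Au + (-2) = 1−, giving Au = +1.
Ligands are named alphabetically: hydroxo before isothiocyanato.
The complex ion is anionic, so gold takes the -ate form aurate(I).

potassium hydroxoisothiocyanatoaurate(I)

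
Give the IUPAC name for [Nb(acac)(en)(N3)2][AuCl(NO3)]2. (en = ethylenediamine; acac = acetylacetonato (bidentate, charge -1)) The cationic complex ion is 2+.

(acetylacetonato)diazido(ethylenediamine)niobium(V) chloronitratoaurate(I)

The complex cation is given as 2+; its ligand charges sum to -3, so Nb = +5.
With 2 anions per cation, each anion must be 2/2 = 1−.
Anion: ligand charges sum to -2; for the ion to be 1−, Au = +1.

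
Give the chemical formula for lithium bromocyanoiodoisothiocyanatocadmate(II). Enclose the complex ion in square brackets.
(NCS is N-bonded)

Li2[CdBr(CN)I(NCS)]

Ligands: 1 bromo (Br, -1), 1 cyano (CN, -1), 1 isothiocyanato (NCS, -1), 1 iodo (I, -1). Ligand charge sum = -4.
With Cd in oxidation state +2, the complex ion is [Cd...]^2−.
Charge balance with lithium (+1) requires 1 complex ion per 2 lithium.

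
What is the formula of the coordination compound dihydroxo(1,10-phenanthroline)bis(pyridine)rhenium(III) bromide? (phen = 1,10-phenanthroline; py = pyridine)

[Re(OH)2(phen)(py)2]Br

Ligands: 2 hydroxo (OH, -1), 1 1,10-phenanthroline (phen, neutral), 2 pyridine (py, neutral). Ligand charge sum = -2.
Charge balance with bromide (-1) requires 1 complex ion per 1 bromide.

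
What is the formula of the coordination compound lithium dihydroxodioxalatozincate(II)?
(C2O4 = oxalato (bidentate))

Li4[Zn(C2O4)2(OH)2]

Ligands: 2 oxalato (C2O4, -2), 2 hydroxo (OH, -1). Ligand charge sum = -6.
With Zn in oxidation state +2, the complex ion is [Zn...]^4−.
Charge balance with lithium (+1) requires 1 complex ion per 4 lithium.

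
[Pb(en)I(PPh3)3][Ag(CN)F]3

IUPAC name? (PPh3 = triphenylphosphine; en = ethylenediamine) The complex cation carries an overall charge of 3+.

(ethylenediamine)iodotris(triphenylphosphine)lead(IV) cyanofluoroargentate(I)

Both ions are complex: the cation is named first with the plain metal name, the anion second with the -ate form; each ion's ligands are alphabetised independently.
The complex cation is given as 3+; its ligand charges sum to -1, so Pb = +4.
With 3 anions per cation, each anion must be 3/3 = 1−.
Anion: ligand charges sum to -2; for the ion to be 1−, Ag = +1.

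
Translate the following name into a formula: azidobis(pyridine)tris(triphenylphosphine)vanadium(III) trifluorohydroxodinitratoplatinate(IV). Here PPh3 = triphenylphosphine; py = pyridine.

[V(N3)(PPh3)3(py)2][PtF3(NO3)2(OH)]

Cation [V…]: ligand charges -1, V(III) ⇒ ion charge 2+.
Anion [Pt…]: ligand charges -6, Pt(IV) ⇒ ion charge 2−.
One 2+ cation balances one 2− anion.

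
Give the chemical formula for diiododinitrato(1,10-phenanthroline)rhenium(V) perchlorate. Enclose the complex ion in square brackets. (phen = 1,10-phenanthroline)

[ReI2(NO3)2(phen)]ClO4

Ligands: 1 1,10-phenanthroline (phen, neutral), 2 nitrato (NO3, -1), 2 iodo (I, -1). Ligand charge sum = -4.
Charge balance with perchlorate (-1) requires 1 complex ion per 1 perchlorate.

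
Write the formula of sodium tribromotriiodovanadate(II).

Na4[VBr3I3]

Ligands: 3 bromo (Br, -1), 3 iodo (I, -1). Ligand charge sum = -6.
Charge balance with sodium (+1) requires 1 complex ion per 4 sodium.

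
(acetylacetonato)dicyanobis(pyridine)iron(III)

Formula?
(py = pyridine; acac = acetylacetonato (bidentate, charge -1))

[Fe(acac)(CN)2(py)2]

Ligands: 2 pyridine (py, neutral), 2 cyano (CN, -1), 1 acetylacetonato (acac, -1). Ligand charge sum = -3.
With Fe in oxidation state +3, the complex ion is [Fe...].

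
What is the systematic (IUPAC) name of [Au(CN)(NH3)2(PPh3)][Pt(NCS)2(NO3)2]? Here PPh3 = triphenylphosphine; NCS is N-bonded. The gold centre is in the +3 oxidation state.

Both ions are complex: the cation is named first with the plain metal name, the anion second with the -ate form; each ion's ligands are alphabetised independently.
Au is given as +3; the cation's ligand charges sum to -1, so the complex cation is 2+.
A 1:1 salt means the anion carries the equal and opposite charge, 2−.
Anion: ligand charges sum to -4; for the ion to be 2−, Pt = +2.

diamminecyano(triphenylphosphine)gold(III) diisothiocyanatodinitratoplatinate(II)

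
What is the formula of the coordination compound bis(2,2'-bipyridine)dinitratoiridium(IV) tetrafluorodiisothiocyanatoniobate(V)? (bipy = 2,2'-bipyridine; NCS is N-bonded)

[Ir(bipy)2(NO3)2][NbF4(NCS)2]2

Cation [Ir…]: ligand charges -2, Ir(IV) ⇒ ion charge 2+.
Anion [Nb…]: ligand charges -6, Nb(V) ⇒ ion charge 1−.
One 2+ cation requires 2 of the 1− anion.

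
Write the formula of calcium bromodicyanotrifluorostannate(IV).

Ca[SnBr(CN)2F3]

Ligands: 2 cyano (CN, -1), 3 fluoro (F, -1), 1 bromo (Br, -1). Ligand charge sum = -6.
With Sn in oxidation state +4, the complex ion is [Sn...]^2−.
Charge balance with calcium (+2) requires 1 complex ion per 1 calcium.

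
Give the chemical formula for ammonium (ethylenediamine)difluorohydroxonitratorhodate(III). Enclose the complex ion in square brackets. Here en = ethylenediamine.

Ligands: 1 ethylenediamine (en, neutral), 1 nitrato (NO3, -1), 2 fluoro (F, -1), 1 hydroxo (OH, -1). Ligand charge sum = -4.
With Rh in oxidation state +3, the complex ion is [Rh...]^1−.
Charge balance with ammonium (+1) requires 1 complex ion per 1 ammonium.

NH4[Rh(en)F2(NO3)(OH)]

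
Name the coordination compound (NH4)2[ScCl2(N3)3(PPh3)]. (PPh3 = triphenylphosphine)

The 2 ammonium counter-ions carry a total charge of +2, so each complex ion is 2−.
Ligand charges: 2×chloro (-1 each), 3×azido (-1 each), 1×triphenylphosphine (neutral); total -5. So Sc + (-5) = 2−, giving Sc = +3.
Ligands are named alphabetically: azido before chloro before triphenylphosphine.
The complex ion is anionic, so scandium takes the -ate form scandate(III).

ammonium triazidodichloro(triphenylphosphine)scandate(III)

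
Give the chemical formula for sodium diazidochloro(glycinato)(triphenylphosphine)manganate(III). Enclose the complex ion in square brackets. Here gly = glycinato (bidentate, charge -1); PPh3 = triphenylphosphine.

Na[MnCl(gly)(N3)2(PPh3)]

Ligands: 2 azido (N3, -1), 1 glycinato (gly, -1), 1 triphenylphosphine (PPh3, neutral), 1 chloro (Cl, -1). Ligand charge sum = -4.
With Mn in oxidation state +3, the complex ion is [Mn...]^1−.
Charge balance with sodium (+1) requires 1 complex ion per 1 sodium.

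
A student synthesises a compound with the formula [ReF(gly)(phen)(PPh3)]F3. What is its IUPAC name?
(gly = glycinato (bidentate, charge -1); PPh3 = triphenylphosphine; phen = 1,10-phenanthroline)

fluoro(glycinato)(1,10-phenanthroline)(triphenylphosphine)rhenium(V) fluoride

The 3 fluoride counter-ions carry a total charge of -3, so each complex ion is 3+.
Ligand charges: 1×glycinato (-1 each), 1×triphenylphosphine (neutral), 1×1,10-phenanthroline (neutral), 1×fluoro (-1 each); total -2. So Re + (-2) = 3+, giving Re = +5.
Ligands are named alphabetically: fluoro before glycinato before phenanthroline before triphenylphosphine.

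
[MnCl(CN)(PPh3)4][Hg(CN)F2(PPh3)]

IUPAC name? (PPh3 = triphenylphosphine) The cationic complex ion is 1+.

Both ions are complex: the cation is named first with the plain metal name, the anion second with the -ate form; each ion's ligands are alphabetised independently.
The complex cation is given as 1+; its ligand charges sum to -2, so Mn = +3.
A 1:1 salt means the anion carries the equal and opposite charge, 1−.
Anion: ligand charges sum to -3; for the ion to be 1−, Hg = +2.

chlorocyanotetrakis(triphenylphosphine)manganese(III) cyanodifluoro(triphenylphosphine)mercurate(II)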